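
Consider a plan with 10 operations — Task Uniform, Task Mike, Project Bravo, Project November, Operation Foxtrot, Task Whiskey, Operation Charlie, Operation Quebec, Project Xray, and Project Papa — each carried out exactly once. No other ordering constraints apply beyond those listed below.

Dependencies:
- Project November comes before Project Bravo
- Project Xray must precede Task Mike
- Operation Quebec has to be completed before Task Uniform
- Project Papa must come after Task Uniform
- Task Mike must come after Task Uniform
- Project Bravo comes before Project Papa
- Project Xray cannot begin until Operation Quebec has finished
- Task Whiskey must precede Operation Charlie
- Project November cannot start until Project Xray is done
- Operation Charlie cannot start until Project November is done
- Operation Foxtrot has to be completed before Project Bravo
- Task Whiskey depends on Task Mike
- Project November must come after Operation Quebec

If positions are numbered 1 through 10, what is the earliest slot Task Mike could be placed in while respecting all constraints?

Working backwards through the constraints from Task Mike, its full set of required predecessors is Task Uniform, Operation Quebec, Project Xray — 3 of them.
So at minimum 3 operations come before Task Mike, putting Task Mike no earlier than position 4. That position is achievable by scheduling exactly those predecessors first.

4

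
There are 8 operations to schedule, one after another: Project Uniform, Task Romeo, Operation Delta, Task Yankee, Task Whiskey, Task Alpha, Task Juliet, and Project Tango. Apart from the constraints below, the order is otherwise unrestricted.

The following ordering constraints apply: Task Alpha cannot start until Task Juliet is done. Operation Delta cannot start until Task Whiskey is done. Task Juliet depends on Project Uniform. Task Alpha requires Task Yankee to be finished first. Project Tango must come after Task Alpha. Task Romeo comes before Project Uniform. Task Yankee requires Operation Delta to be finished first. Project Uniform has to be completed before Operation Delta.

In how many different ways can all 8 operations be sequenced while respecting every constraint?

2 operations have no prerequisites (Task Romeo, Task Whiskey), so any of them could come first.
Systematically extending each partial ordering one operation at a time and counting, there are 10 complete orderings.

10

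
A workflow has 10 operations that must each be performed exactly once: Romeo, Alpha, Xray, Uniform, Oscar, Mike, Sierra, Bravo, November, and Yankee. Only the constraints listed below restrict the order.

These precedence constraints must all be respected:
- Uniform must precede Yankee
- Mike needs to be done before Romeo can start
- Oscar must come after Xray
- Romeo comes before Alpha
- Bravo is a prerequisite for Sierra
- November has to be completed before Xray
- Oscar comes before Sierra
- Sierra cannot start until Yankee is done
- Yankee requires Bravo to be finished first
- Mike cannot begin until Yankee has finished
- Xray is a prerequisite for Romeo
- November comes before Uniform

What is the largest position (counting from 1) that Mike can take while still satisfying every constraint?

8

Following every chain forward from Mike, the operations that must come later are Romeo, Alpha — 2 of them.
So at least 2 operations follow Mike, putting Mike no later than position 8. That position is achievable by scheduling everything else first.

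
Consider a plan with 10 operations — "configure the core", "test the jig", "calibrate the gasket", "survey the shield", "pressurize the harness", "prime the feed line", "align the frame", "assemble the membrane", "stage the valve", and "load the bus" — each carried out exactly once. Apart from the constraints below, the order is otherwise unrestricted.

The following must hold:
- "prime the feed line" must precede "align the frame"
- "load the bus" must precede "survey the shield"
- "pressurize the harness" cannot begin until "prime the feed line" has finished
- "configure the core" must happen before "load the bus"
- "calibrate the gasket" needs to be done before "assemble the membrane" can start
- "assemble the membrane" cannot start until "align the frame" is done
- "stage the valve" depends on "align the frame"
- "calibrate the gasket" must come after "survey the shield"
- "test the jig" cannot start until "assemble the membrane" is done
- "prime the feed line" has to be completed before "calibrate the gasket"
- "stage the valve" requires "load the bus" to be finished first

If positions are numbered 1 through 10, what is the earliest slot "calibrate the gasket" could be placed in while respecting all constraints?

5

Working backwards through the constraints from "calibrate the gasket", its full set of required predecessors is "configure the core", "survey the shield", "prime the feed line", "load the bus" — 4 of them.
With 4 mandatory predecessors, the earliest "calibrate the gasket" can sit is position 4+1 = 5, and placing just those 4 first achieves it.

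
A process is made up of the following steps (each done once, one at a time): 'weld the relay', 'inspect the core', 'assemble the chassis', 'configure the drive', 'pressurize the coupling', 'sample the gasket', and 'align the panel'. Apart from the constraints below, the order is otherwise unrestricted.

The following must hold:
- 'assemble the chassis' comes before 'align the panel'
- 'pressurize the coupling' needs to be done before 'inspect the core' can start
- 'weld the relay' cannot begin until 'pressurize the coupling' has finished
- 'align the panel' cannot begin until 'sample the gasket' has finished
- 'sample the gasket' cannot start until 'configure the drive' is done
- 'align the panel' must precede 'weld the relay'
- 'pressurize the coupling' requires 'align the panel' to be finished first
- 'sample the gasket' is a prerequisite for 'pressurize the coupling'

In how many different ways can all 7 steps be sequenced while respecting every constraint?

The steps with no prerequisites are 'assemble the chassis', 'configure the drive'; any of them can be placed first.
Counting all ways to extend the partial order to a total order gives 6.

6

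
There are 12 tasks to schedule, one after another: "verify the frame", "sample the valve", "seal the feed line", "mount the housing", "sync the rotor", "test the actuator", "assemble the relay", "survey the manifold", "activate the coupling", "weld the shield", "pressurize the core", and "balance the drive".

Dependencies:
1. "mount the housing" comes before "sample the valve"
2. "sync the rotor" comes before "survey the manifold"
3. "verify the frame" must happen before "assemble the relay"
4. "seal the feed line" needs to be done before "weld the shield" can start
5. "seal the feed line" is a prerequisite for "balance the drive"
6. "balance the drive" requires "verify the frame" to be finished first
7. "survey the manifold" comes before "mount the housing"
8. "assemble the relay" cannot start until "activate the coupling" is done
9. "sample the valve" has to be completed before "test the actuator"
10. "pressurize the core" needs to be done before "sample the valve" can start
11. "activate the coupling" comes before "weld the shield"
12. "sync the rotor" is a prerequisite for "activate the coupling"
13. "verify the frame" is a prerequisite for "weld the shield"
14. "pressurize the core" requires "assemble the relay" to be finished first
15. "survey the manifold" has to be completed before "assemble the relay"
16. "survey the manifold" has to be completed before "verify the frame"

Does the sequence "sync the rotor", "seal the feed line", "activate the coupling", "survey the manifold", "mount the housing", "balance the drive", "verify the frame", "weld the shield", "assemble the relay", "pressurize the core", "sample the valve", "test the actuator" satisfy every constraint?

Here "verify the frame" comes after "balance the drive".
But one of the constraints requires "verify the frame" before "balance the drive", so this ordering violates it.

No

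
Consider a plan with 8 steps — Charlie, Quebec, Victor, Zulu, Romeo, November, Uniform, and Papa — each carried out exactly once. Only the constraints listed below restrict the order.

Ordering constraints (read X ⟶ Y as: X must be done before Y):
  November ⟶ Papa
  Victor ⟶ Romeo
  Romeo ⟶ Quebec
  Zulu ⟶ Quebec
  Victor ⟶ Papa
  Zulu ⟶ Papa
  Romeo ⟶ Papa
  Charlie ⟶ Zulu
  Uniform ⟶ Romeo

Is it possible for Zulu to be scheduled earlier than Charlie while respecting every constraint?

Following Charlie → Zulu, Charlie must precede Zulu in every valid ordering.
So no valid ordering can have Zulu before Charlie.

No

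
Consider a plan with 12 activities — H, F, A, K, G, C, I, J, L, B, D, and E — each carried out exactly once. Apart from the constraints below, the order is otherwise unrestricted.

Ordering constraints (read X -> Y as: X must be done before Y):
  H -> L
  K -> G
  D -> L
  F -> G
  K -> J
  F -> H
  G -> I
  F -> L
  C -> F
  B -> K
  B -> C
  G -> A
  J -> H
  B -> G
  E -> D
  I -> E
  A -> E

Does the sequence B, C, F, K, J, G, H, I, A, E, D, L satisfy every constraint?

Going through the constraints one by one, each required predecessor appears earlier in the sequence than its dependent — e.g. F (position 3) is before L (position 12), as required.

Yes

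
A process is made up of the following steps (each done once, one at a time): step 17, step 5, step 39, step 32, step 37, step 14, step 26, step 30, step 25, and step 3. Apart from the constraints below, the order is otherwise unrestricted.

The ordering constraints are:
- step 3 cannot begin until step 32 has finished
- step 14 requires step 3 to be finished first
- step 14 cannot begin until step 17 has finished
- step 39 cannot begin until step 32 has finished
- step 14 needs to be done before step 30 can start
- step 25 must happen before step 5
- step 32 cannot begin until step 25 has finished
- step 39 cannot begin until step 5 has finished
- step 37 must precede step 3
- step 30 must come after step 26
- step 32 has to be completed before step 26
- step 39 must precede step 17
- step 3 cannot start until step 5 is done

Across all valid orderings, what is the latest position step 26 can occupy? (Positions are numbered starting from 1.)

9

The only step forced after step 26 (directly or by a chain) is step 30.
So at least 1 step follows step 26, putting step 26 no later than position 9. That position is achievable by scheduling everything else first.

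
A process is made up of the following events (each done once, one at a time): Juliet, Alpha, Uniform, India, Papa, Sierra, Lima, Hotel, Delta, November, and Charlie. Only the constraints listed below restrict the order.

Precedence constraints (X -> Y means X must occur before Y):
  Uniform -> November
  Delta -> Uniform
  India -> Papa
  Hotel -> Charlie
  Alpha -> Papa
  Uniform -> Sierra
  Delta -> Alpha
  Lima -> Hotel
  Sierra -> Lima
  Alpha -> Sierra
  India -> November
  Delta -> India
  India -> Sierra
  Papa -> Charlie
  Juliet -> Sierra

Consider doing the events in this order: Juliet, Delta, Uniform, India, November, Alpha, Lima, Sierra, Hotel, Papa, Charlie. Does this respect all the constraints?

In the proposed order, Lima appears before Sierra.
Since Sierra is required before Lima, the ordering is invalid.

No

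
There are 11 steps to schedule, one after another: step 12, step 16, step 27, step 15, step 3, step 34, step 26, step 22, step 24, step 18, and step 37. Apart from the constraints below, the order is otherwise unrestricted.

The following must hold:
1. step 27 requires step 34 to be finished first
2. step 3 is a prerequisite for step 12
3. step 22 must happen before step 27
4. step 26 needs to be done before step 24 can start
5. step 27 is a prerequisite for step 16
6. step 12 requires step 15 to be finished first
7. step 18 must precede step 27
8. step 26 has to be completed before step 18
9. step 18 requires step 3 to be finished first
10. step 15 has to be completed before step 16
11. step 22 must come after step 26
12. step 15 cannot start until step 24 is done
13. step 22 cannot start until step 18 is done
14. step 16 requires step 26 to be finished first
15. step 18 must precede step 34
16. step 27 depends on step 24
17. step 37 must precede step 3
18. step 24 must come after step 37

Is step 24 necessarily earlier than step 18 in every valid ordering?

Step 24 and step 18 are not related by any chain of constraints.
A valid ordering placing step 18 before step 24 exists, so the answer is no.

No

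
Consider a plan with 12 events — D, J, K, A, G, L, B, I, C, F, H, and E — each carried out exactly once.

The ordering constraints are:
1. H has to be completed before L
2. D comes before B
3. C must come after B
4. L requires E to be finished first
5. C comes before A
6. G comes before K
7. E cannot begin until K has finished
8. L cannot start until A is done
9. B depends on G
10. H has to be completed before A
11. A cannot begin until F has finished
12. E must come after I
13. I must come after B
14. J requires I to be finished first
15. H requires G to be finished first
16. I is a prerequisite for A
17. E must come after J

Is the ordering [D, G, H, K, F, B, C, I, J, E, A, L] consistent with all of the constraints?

Yes

Checking each listed constraint against this order: for instance, H is in position 3 and L in position 12, so that constraint holds — and the remaining constraints check out the same way.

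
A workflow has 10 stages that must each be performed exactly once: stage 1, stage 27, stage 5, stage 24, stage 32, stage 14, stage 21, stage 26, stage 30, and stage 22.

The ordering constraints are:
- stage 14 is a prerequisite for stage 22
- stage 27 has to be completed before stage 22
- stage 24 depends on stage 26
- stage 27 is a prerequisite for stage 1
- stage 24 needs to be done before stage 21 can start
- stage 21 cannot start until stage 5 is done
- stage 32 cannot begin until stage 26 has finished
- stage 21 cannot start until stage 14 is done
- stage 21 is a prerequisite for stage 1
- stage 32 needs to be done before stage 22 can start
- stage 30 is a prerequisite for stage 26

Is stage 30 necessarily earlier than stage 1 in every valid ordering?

Yes

Tracing the constraints gives a chain: stage 30 → stage 26 → stage 24 → stage 21 → stage 1.
Hence stage 30 necessarily comes before stage 1.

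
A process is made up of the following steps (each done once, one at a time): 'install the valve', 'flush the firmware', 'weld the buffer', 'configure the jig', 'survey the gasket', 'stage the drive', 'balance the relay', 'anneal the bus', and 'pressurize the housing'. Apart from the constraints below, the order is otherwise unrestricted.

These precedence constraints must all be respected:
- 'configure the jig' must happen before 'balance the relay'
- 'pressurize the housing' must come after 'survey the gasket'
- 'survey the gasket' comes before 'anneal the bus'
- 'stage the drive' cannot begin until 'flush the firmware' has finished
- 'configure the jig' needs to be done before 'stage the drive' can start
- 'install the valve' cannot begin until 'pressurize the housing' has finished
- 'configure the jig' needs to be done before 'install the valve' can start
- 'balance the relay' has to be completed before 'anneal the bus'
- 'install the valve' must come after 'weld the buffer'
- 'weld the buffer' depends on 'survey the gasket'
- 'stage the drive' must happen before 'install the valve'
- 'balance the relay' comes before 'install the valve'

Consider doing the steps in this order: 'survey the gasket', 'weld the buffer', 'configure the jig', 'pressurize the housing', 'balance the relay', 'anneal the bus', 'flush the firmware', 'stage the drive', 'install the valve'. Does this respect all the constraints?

Yes

Going through the constraints one by one, each required predecessor appears earlier in the sequence than its dependent — e.g. 'weld the buffer' (position 2) is before 'install the valve' (position 9), as required.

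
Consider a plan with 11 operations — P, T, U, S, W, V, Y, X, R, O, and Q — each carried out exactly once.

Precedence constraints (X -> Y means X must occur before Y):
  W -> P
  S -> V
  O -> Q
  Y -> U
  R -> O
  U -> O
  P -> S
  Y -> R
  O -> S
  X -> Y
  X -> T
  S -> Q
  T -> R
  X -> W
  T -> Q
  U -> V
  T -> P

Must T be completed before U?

No

Nothing in the constraints links T and U; they are unordered relative to each other.
So T can come before U or after — it is not forced.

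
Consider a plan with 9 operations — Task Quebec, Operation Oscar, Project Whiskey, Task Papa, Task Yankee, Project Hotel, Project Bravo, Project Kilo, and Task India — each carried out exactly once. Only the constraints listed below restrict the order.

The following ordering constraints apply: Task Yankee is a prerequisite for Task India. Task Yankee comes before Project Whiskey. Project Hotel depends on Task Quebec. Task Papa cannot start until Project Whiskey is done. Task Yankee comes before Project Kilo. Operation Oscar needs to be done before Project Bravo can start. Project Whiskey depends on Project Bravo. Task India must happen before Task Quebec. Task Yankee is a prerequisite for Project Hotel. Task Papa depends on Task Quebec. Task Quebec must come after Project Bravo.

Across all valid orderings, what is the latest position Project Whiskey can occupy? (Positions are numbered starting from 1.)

Following the constraints forward from Project Whiskey, its only required successor is Task Papa.
With 1 mandatory successor out of 9 operations total, the latest slot for Project Whiskey is 9−1 = 8, and it's reachable by doing all non-successors before Project Whiskey.

8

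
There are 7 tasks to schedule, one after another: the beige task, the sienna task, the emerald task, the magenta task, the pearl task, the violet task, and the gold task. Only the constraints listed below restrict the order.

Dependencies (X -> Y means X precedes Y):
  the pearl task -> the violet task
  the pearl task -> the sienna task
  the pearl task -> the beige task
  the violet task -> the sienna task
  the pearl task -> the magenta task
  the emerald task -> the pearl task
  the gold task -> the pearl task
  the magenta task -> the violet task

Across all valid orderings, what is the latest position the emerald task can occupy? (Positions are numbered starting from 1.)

2

Every task that must follow the emerald task has to come after it. Tracing all chains starting from the emerald task, those tasks are: the beige task, the sienna task, the magenta task, the pearl task, the violet task — 5 in total.
So at least 5 tasks follow the emerald task, putting the emerald task no later than position 2. That position is achievable by scheduling everything else first.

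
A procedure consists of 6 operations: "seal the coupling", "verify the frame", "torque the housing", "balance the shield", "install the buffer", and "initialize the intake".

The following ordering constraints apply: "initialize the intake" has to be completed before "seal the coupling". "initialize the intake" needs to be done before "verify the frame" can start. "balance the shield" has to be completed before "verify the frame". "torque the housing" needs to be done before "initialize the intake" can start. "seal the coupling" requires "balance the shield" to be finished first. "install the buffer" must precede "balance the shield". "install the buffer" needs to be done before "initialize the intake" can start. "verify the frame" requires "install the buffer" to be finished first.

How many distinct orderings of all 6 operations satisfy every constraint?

10

2 operations have no prerequisites ("torque the housing", "install the buffer"), so any of them could come first.
Enumerating by repeatedly choosing an available operation (one whose prerequisites are all placed) gives 10 distinct complete orderings.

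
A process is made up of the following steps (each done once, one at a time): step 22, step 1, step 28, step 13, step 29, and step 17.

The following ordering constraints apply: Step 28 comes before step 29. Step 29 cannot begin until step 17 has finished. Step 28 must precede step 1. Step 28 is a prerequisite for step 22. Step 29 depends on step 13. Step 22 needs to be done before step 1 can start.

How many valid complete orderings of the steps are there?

The steps with no prerequisites are step 28, step 13, step 17; any of them can be placed first.
Systematically extending each partial ordering one step at a time and counting, there are 38 complete orderings.

38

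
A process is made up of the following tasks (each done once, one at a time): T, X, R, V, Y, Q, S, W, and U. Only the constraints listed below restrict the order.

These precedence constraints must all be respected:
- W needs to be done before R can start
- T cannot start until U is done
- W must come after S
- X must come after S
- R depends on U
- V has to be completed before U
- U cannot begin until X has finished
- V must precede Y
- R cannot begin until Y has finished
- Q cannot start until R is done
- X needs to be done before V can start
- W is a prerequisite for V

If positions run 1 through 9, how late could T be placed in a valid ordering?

9

T has no required successors, so nothing stops it from going last (position 9).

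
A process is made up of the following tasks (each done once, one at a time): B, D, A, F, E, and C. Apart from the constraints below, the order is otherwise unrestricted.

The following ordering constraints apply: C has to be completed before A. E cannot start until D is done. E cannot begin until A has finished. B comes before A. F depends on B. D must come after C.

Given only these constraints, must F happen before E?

No chain of constraints connects F to E in either direction.
So F can come before E or after — it is not forced.

No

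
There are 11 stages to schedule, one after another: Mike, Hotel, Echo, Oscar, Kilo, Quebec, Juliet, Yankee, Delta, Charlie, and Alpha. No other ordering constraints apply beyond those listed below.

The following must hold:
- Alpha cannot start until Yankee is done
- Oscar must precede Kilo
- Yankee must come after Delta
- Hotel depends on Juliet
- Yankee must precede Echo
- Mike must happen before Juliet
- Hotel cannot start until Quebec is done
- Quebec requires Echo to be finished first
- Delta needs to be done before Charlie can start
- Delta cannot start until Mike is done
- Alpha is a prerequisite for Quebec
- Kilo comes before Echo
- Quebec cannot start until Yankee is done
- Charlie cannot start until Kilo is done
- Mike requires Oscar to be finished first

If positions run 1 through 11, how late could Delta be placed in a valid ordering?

Following every chain forward from Delta, the stages that must come later are Hotel, Echo, Quebec, Yankee, Charlie, Alpha — 6 of them.
With 6 mandatory successors out of 11 stages total, the latest slot for Delta is 11−6 = 5, and it's reachable by doing all non-successors before Delta.

5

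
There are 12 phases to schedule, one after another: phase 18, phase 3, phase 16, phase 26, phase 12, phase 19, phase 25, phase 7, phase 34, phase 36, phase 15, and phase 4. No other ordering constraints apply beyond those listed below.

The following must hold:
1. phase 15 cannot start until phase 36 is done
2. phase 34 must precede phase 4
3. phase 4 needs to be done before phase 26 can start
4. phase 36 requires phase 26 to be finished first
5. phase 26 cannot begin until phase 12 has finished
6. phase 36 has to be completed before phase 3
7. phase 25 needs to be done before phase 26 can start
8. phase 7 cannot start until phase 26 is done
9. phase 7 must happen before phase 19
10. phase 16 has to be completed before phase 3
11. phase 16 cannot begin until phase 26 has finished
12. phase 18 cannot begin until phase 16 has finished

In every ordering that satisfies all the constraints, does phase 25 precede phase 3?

Yes

Tracing the constraints gives a chain: phase 25 → phase 26 → phase 36 → phase 3.
Hence phase 25 necessarily comes before phase 3.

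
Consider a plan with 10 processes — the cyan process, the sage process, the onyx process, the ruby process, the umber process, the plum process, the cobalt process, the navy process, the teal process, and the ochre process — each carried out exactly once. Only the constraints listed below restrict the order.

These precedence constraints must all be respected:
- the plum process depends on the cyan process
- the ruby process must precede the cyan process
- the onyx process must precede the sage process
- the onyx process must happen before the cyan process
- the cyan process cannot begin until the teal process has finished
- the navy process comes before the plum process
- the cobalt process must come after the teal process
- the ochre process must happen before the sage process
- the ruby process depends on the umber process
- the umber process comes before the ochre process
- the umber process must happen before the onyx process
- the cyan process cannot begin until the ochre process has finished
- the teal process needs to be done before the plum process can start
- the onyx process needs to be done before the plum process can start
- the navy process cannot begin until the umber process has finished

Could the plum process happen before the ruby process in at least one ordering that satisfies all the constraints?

No

Following the ruby process → the cyan process → the plum process, the ruby process must precede the plum process in every valid ordering.
Hence the plum process can never be scheduled before the ruby process.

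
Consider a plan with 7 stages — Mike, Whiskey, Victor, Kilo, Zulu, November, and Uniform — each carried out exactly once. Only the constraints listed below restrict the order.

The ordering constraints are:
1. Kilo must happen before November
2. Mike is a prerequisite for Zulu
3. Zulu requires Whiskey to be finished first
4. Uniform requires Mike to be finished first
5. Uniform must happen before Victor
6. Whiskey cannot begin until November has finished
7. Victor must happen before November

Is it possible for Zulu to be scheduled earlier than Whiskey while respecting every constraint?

The constraints give a chain Whiskey → Zulu, which forces Whiskey before Zulu.
So no valid ordering can have Zulu before Whiskey.

No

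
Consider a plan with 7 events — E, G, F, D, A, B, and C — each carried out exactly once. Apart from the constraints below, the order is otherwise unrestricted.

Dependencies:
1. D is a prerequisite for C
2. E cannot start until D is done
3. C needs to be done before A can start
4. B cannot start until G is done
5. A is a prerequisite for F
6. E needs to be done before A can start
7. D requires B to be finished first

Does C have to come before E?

No

C and E are not related by any chain of constraints.
A valid ordering placing E before C exists, so the answer is no.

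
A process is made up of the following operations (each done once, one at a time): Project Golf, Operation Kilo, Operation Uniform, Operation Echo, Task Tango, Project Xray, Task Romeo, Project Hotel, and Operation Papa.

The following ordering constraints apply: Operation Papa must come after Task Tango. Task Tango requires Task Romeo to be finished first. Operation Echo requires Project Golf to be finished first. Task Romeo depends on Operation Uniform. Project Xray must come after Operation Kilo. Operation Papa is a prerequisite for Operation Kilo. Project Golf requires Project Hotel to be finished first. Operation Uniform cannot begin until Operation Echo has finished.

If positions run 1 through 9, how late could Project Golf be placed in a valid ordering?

2

Every operation that must follow Project Golf has to come after it. Tracing all chains starting from Project Golf, those operations are: Operation Kilo, Operation Uniform, Operation Echo, Task Tango, Project Xray, Task Romeo, Operation Papa — 7 in total.
So at least 7 operations follow Project Golf, putting Project Golf no later than position 2. That position is achievable by scheduling everything else first.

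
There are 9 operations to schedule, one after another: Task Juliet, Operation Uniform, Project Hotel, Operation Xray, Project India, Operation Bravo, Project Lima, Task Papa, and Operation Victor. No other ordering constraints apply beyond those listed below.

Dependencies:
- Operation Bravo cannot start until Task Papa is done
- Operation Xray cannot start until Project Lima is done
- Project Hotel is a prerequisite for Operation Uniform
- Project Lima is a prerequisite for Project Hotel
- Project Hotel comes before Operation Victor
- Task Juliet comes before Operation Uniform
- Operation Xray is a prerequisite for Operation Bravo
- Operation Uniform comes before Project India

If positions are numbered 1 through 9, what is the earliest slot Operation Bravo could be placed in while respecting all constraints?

4

Every operation that must precede Operation Bravo has to come before it. Tracing all chains that end at Operation Bravo, those operations are: Operation Xray, Project Lima, Task Papa — 3 in total.
So at minimum 3 operations come before Operation Bravo, putting Operation Bravo no earlier than position 4. That position is achievable by scheduling exactly those predecessors first.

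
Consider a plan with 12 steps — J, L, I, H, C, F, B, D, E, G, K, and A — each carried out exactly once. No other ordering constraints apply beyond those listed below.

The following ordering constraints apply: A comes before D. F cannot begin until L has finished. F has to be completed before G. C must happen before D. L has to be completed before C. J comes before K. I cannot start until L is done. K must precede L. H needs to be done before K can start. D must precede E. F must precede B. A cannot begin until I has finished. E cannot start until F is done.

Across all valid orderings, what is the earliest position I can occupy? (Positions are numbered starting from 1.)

Every step that must precede I has to come before it. Tracing all chains that end at I, those steps are: J, L, H, K — 4 in total.
With 4 mandatory predecessors, the earliest I can sit is position 4+1 = 5, and placing just those 4 first achieves it.

5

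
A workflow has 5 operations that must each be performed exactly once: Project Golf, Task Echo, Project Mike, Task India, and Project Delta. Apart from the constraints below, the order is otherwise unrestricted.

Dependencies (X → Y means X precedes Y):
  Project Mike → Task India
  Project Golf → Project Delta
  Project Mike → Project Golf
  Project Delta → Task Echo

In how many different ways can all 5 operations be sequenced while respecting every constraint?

Only Project Mike has no prerequisites, so it must go first.
Counting all ways to extend the partial order to a total order gives 4.

4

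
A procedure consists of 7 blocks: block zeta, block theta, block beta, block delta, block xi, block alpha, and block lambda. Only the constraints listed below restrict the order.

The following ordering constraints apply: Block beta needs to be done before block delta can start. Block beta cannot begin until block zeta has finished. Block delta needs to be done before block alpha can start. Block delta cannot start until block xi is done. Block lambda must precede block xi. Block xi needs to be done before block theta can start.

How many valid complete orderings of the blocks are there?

22

2 blocks have no prerequisites (block zeta, block lambda), so any of them could come first.
Enumerating by repeatedly choosing an available block (one whose prerequisites are all placed) gives 22 distinct complete orderings.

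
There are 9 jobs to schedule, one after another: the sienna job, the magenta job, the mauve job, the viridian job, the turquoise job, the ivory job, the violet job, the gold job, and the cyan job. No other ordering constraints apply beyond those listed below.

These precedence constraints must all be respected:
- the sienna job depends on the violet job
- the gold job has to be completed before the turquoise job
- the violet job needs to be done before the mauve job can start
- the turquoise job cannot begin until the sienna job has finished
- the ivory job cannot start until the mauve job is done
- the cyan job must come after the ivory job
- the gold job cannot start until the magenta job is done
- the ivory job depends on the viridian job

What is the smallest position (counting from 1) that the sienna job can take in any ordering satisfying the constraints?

Working backwards through the constraints from the sienna job, its only required predecessor is the violet job.
So at minimum 1 job comes before the sienna job, putting the sienna job no earlier than position 2. That position is achievable by scheduling exactly that predecessor first.

2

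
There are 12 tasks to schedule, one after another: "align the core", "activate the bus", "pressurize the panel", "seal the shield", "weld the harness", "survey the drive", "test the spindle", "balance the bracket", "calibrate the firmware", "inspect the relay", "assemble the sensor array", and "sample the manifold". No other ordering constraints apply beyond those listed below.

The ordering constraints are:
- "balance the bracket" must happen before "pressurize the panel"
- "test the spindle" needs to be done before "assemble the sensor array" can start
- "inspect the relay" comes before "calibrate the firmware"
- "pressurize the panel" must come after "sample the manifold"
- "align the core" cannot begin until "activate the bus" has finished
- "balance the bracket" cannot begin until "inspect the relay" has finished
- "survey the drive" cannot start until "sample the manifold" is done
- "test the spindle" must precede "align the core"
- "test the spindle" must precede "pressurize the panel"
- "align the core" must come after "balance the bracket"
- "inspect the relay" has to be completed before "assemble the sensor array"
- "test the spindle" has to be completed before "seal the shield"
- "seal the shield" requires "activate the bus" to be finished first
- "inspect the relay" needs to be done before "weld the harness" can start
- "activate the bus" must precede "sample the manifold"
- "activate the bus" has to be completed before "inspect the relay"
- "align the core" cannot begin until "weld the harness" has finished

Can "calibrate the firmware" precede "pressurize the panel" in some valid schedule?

The constraints leave "calibrate the firmware" and "pressurize the panel" unordered relative to each other; nothing requires "pressurize the panel" earlier.
That means at least one valid schedule has "calibrate the firmware" before "pressurize the panel".

Yes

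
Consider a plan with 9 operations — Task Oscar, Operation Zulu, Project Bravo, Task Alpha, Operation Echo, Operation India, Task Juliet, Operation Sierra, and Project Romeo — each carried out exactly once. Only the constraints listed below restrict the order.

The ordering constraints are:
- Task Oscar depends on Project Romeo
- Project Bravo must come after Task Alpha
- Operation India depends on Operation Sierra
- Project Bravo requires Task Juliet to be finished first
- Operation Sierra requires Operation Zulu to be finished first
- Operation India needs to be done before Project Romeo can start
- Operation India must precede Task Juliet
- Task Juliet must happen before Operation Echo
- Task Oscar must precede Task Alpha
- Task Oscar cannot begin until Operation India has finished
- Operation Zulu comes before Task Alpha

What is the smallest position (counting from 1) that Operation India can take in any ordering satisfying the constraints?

Working backwards through the constraints from Operation India, its full set of required predecessors is Operation Zulu, Operation Sierra — 2 of them.
With 2 mandatory predecessors, the earliest Operation India can sit is position 2+1 = 3, and placing just those 2 first achieves it.

3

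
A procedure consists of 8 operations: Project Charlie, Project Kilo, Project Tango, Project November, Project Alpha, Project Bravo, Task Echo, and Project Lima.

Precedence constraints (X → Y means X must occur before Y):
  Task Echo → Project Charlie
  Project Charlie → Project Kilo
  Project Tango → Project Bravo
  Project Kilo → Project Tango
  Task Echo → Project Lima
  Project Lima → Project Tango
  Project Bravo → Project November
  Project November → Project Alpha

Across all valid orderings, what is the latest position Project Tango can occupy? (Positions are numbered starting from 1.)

5

The operations that are forced after Project Tango, directly or by a chain of constraints, are Project November, Project Alpha, Project Bravo. That's 3 operations.
With 3 mandatory successors out of 8 operations total, the latest slot for Project Tango is 8−3 = 5, and it's reachable by doing all non-successors before Project Tango.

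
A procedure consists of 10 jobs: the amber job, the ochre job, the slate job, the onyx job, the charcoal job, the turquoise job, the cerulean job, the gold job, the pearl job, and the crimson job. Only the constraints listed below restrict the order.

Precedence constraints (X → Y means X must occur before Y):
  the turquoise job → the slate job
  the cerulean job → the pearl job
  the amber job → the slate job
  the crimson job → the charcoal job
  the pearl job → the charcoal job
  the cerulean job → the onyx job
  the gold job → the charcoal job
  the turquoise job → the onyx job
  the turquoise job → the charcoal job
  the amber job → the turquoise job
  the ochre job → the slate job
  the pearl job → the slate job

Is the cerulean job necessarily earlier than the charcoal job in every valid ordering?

Chaining the stated constraints: the cerulean job → the pearl job → the charcoal job.
So the cerulean job must precede the charcoal job in any valid ordering.

Yes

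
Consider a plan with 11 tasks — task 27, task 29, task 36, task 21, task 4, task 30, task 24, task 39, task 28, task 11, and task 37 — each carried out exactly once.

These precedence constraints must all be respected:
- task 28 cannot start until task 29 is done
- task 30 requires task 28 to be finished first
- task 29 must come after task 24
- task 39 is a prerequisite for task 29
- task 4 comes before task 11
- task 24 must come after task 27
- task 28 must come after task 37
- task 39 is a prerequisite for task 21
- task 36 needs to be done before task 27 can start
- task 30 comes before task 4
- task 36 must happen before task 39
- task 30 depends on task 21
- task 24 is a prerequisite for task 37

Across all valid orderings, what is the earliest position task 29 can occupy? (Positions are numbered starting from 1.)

Every task that must precede task 29 has to come before it. Tracing all chains that end at task 29, those tasks are: task 27, task 36, task 24, task 39 — 4 in total.
With 4 mandatory predecessors, the earliest task 29 can sit is position 4+1 = 5, and placing just those 4 first achieves it.

5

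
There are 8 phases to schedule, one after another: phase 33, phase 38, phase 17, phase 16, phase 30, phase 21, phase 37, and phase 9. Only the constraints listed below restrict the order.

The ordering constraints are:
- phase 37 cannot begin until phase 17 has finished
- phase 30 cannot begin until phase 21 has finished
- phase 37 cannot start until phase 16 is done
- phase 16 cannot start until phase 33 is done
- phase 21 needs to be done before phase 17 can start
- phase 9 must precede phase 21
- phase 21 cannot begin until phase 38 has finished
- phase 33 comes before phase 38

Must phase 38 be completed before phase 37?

Following the dependencies: phase 38 → phase 21 → phase 17 → phase 37.
That forces phase 38 before phase 37 in every valid schedule.

Yes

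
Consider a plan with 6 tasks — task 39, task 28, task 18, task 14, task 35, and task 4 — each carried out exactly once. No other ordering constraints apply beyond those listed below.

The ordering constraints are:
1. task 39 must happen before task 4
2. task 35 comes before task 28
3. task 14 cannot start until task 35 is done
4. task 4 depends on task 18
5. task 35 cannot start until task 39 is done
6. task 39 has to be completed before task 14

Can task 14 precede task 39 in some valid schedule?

No

There is a dependency chain task 39 → task 14, so task 14 always comes after task 39.
Hence task 14 can never be scheduled before task 39.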